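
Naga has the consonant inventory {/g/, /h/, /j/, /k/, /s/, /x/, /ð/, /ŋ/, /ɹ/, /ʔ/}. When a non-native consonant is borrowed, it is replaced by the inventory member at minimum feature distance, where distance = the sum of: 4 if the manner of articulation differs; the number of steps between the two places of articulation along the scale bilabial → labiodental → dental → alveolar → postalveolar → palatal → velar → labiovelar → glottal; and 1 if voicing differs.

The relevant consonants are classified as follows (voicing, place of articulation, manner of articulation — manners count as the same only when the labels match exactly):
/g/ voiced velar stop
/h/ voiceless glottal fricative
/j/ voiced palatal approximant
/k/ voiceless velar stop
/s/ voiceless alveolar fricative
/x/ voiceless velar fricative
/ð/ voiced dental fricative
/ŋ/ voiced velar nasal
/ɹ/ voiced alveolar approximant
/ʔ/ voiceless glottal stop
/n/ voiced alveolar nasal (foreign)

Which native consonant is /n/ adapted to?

/ŋ/ is closest: same manner (nasal), place distance 3 (alveolar→velar), same voicing; total 3. Next closest is /ɹ/ at distance 4.

ŋ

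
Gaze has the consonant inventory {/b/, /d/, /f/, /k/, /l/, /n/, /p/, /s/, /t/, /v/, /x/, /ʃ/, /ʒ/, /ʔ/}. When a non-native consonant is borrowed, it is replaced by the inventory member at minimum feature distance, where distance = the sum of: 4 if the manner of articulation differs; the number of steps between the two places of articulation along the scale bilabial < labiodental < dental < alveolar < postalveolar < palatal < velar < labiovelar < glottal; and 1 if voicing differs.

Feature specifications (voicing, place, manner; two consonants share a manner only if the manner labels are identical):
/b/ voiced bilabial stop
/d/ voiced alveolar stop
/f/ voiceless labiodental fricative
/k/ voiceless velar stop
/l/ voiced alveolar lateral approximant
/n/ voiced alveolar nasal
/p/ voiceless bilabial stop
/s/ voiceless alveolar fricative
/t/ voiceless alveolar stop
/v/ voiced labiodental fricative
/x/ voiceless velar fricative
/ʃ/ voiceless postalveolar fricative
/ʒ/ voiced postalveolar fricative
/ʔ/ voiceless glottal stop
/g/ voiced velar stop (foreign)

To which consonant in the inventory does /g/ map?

k

/k/ is closest: same manner (stop), place distance 0 (velar→velar), voicing differs (+1); total 1. Next closest is /d/ at distance 3.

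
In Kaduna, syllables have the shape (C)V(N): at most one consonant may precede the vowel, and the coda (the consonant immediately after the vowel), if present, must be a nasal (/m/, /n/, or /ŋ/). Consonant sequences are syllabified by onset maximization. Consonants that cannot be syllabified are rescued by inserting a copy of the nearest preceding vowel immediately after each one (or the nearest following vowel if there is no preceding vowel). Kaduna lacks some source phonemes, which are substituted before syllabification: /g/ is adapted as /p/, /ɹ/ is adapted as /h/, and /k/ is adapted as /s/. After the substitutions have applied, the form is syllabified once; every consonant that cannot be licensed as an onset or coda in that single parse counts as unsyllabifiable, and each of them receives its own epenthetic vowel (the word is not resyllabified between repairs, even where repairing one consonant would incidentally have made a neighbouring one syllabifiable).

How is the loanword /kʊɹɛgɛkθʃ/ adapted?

Substitution: /k/ → /s/, /ɹ/ → /h/, /g/ → /p/, giving /sʊhɛpɛsθʃ/.
Under (C)V(N), the unsyllabifiable consonants are /s/, /θ/, /ʃ/ (only a nasal (/m/, /n/, or /ŋ/) is licensed in coda position; onsets are limited to one consonant).
Each unlicensed consonant becomes the onset of a new syllable: /s/ → /sɛ/, /θ/ → /θɛ/, /ʃ/ → /ʃɛ/.

sʊhɛpɛsɛθɛʃɛ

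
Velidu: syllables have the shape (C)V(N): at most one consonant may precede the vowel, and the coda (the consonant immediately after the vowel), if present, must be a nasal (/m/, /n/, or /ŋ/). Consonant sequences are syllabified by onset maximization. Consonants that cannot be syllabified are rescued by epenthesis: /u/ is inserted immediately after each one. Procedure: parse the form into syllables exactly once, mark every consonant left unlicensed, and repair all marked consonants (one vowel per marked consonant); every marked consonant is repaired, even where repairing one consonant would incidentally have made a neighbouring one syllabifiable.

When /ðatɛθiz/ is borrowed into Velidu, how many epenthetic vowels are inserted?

1

The unsyllabifiable consonants are /z/; each receives one epenthetic vowel.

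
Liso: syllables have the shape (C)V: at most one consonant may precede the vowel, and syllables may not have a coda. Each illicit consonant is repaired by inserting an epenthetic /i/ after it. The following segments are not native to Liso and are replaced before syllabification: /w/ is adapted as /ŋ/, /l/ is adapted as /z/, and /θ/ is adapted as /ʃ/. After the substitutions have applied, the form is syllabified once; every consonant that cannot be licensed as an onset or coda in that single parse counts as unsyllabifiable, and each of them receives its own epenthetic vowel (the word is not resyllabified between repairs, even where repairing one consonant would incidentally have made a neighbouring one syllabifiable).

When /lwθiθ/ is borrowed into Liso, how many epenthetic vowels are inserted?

3

After substitution the input is /zŋʃiʃ/.
The unsyllabifiable consonants are /z/, /ŋ/, /ʃ/; each receives one epenthetic vowel.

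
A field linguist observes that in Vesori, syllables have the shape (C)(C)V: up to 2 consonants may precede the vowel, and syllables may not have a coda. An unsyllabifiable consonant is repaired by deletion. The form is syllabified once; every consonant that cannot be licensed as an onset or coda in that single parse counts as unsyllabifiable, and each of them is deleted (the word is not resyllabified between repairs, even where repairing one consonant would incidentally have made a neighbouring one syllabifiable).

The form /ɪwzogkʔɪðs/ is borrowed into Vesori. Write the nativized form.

ɪwzokʔɪ

Under (C)(C)V, the unsyllabifiable consonants are /g/, /ð/, /s/ (no codas are permitted; onsets may contain at most 2 consonants).
Each unlicensed consonant is deleted: /g/, /ð/, /s/.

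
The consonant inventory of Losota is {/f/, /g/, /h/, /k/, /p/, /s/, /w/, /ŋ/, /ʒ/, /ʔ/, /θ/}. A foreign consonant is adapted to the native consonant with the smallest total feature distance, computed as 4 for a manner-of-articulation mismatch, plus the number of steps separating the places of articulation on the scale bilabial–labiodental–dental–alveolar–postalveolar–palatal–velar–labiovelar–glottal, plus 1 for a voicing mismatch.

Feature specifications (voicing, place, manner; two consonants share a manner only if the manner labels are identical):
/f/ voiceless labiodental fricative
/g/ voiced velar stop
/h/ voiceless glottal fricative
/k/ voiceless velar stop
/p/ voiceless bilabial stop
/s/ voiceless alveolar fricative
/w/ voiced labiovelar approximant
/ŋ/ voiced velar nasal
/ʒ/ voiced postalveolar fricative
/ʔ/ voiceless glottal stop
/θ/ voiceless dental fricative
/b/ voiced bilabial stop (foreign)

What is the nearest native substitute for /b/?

p

/p/ is closest: same manner (stop), place distance 0 (bilabial→bilabial), voicing differs (+1); total 1. Next closest is /f/ at distance 6.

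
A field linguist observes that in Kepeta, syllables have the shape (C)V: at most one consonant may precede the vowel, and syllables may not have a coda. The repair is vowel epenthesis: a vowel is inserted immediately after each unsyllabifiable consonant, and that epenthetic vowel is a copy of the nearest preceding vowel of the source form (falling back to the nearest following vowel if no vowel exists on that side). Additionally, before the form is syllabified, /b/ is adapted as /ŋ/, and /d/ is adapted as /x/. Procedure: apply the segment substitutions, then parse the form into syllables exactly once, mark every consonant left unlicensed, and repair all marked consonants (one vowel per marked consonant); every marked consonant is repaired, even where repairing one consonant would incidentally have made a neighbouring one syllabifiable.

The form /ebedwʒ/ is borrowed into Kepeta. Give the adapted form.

Substitution: /b/ → /ŋ/, /d/ → /x/, giving /eŋexwʒ/.
The consonants /x/, /w/, /ʒ/ cannot be parsed into a legal (C)V syllable (no codas are permitted; onsets are limited to one consonant).
Inserting the epenthetic vowel yields /x/ → /xe/, /w/ → /we/, /ʒ/ → /ʒe/.

eŋexeweʒe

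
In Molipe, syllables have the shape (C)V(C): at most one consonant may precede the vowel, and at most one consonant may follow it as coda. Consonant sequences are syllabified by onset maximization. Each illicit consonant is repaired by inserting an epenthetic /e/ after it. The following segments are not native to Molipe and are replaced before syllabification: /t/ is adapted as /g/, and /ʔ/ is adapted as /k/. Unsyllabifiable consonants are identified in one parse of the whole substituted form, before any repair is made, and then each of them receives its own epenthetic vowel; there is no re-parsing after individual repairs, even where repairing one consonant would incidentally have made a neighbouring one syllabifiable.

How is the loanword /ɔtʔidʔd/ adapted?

Substitution: /t/ → /g/, /ʔ/ → /k/, giving /ɔgkidkd/.
Syllabifying with onset maximization leaves /k/, /d/ stranded (at most one coda consonant is licensed; onsets are limited to one consonant).
Epenthesis after each stranded consonant: /k/ → /ke/, /d/ → /de/.

ɔgkidkede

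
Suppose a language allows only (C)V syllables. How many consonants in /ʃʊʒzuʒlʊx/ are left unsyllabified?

3

Under (C)V, the unsyllabifiable consonants are /ʒ/, /ʒ/, /x/ (no codas are permitted; onsets are limited to one consonant).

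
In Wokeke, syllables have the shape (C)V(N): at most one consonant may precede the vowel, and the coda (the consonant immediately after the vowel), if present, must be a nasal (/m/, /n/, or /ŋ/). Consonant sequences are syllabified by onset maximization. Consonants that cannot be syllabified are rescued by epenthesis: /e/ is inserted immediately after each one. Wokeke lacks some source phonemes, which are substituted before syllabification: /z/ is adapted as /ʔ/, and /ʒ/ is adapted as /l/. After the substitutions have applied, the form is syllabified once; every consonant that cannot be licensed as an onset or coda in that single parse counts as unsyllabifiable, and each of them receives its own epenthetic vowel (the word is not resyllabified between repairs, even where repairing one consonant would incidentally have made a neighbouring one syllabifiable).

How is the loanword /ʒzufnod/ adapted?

leʔufenode

Substitution: /ʒ/ → /l/, /z/ → /ʔ/, giving /lʔufnod/.
Syllabifying with onset maximization leaves /l/, /f/, /d/ stranded (only a nasal (/m/, /n/, or /ŋ/) is licensed in coda position; onsets are limited to one consonant).
Inserting the epenthetic vowel yields /l/ → /le/, /f/ → /fe/, /d/ → /de/.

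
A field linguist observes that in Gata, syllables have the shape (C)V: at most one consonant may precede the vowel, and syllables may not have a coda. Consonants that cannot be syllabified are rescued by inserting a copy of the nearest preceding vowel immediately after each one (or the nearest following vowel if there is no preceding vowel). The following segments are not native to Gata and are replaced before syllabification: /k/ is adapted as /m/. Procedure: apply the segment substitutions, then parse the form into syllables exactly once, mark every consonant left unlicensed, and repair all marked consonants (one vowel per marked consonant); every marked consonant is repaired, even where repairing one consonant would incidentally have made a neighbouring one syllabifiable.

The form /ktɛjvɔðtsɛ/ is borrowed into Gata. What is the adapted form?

Substitution: /k/ → /m/, giving /mtɛjvɔðtsɛ/.
Syllabifying with onset maximization leaves /m/, /j/, /ð/, /t/ stranded (no codas are permitted; onsets are limited to one consonant).
Epenthesis after each stranded consonant: /m/ → /mɛ/, /j/ → /jɛ/, /ð/ → /ðɔ/, /t/ → /tɔ/.

mɛtɛjɛvɔðɔtɔsɛ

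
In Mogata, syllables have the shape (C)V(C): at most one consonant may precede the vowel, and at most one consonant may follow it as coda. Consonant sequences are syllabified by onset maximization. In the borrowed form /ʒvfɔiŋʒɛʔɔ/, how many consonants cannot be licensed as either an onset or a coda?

2

Under (C)V(C), the unsyllabifiable consonants are /ʒ/, /v/ (at most one coda consonant is licensed; onsets are limited to one consonant).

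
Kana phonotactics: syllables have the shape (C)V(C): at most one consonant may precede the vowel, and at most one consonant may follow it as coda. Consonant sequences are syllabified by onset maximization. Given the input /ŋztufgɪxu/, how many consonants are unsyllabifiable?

Under (C)V(C), the unsyllabifiable consonants are /ŋ/, /z/ (at most one coda consonant is licensed; onsets are limited to one consonant).

2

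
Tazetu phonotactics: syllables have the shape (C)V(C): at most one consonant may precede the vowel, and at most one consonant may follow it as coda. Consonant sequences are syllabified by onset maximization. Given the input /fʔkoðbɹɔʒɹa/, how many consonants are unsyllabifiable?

Syllabifying with onset maximization leaves /f/, /ʔ/, /b/ stranded (at most one coda consonant is licensed; onsets are limited to one consonant).

3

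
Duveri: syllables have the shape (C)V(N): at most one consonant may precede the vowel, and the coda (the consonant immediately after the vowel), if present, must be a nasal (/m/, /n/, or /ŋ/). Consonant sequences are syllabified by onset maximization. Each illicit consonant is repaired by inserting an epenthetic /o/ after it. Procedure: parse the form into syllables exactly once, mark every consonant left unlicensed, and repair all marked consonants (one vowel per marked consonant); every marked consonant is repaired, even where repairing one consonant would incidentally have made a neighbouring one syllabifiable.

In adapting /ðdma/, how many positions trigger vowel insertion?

2

The unsyllabifiable consonants are /ð/, /d/; each receives one epenthetic vowel.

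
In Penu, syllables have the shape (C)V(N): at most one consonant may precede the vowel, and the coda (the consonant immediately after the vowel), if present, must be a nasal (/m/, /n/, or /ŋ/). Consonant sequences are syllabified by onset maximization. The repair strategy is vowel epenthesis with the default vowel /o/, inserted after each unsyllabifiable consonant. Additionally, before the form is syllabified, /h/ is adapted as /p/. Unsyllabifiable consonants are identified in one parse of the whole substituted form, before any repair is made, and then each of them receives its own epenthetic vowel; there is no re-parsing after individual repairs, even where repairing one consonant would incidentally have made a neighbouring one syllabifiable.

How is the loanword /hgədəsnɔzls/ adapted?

pogədəsonɔzoloso

Substitution: /h/ → /p/, giving /pgədəsnɔzls/.
The consonants /p/, /s/, /z/, /l/, /s/ cannot be parsed into a legal (C)V(N) syllable (only a nasal (/m/, /n/, or /ŋ/) is licensed in coda position; onsets are limited to one consonant).
Epenthesis after each stranded consonant: /p/ → /po/, /s/ → /so/, /z/ → /zo/, /l/ → /lo/, /s/ → /so/.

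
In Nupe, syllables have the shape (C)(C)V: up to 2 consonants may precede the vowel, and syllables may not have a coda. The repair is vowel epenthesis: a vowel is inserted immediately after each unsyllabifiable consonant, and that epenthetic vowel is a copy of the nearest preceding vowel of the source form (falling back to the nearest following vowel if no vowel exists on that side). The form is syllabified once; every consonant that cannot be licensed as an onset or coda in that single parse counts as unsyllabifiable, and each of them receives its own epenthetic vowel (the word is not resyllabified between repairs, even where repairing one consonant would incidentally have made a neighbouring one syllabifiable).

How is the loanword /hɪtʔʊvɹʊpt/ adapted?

hɪtʔʊvɹʊpʊtʊ

Syllabifying with onset maximization leaves /p/, /t/ stranded (no codas are permitted; onsets may contain at most 2 consonants).
Each unlicensed consonant becomes the onset of a new syllable: /p/ → /pʊ/, /t/ → /tʊ/.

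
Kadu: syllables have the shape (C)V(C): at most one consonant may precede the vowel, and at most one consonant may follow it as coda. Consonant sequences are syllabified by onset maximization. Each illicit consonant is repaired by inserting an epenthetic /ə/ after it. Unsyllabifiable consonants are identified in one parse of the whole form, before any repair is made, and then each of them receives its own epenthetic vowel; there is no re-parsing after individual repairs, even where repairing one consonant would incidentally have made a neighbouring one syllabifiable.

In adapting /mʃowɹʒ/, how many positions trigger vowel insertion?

The unsyllabifiable consonants are /m/, /ɹ/, /ʒ/; each receives one epenthetic vowel.

3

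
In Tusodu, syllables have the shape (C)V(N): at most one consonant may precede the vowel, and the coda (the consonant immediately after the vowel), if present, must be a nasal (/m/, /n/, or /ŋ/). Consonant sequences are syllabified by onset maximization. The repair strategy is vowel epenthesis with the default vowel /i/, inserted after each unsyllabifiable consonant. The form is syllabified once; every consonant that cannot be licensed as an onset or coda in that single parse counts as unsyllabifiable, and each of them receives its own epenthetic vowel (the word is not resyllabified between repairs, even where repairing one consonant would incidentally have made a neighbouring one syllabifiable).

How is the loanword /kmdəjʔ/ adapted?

kimidəjiʔi

The consonants /k/, /m/, /j/, /ʔ/ cannot be parsed into a legal (C)V(N) syllable (only a nasal (/m/, /n/, or /ŋ/) is licensed in coda position; onsets are limited to one consonant).
Epenthesis after each stranded consonant: /k/ → /ki/, /m/ → /mi/, /j/ → /ji/, /ʔ/ → /ʔi/.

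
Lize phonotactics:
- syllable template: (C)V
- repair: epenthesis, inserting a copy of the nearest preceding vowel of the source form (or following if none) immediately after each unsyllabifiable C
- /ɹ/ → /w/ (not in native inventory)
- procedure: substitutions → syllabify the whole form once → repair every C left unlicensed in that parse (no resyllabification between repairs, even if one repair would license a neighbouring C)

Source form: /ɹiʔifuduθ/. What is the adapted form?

wiʔifuduθu

Substitution: /ɹ/ → /w/, giving /wiʔifuduθ/.
Under (C)V, the unsyllabifiable consonants are /θ/ (no codas are permitted; onsets are limited to one consonant).
Each unlicensed consonant becomes the onset of a new syllable: /θ/ → /θu/.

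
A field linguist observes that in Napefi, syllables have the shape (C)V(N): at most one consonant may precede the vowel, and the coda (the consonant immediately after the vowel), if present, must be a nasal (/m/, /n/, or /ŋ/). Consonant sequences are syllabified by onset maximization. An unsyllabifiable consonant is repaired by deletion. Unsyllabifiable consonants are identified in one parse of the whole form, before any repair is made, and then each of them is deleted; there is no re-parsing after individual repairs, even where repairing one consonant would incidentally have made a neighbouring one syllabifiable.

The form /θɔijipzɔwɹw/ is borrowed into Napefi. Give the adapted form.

Syllabifying with onset maximization leaves /p/, /w/, /ɹ/, /w/ stranded (only a nasal (/m/, /n/, or /ŋ/) is licensed in coda position; onsets are limited to one consonant).
Each unlicensed consonant is deleted: /p/, /w/, /ɹ/, /w/.

θɔijizɔ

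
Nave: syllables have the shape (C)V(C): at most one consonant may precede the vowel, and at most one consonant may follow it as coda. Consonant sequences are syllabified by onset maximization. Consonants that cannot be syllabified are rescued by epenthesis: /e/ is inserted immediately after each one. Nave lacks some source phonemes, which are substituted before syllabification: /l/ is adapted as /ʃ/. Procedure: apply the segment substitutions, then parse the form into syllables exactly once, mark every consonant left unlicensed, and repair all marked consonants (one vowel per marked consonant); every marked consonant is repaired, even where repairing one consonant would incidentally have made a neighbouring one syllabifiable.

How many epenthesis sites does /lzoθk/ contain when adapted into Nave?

After substitution the input is /ʃzoθk/.
The unsyllabifiable consonants are /ʃ/, /k/; each receives one epenthetic vowel.

2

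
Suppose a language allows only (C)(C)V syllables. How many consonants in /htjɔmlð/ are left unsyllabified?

4

Under (C)(C)V, the unsyllabifiable consonants are /h/, /m/, /l/, /ð/ (no codas are permitted; onsets may contain at most 2 consonants).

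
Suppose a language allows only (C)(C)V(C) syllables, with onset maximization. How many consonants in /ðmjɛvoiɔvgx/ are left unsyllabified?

Under (C)(C)V(C), the unsyllabifiable consonants are /ð/, /g/, /x/ (at most one coda consonant is licensed; onsets may contain at most 2 consonants).

3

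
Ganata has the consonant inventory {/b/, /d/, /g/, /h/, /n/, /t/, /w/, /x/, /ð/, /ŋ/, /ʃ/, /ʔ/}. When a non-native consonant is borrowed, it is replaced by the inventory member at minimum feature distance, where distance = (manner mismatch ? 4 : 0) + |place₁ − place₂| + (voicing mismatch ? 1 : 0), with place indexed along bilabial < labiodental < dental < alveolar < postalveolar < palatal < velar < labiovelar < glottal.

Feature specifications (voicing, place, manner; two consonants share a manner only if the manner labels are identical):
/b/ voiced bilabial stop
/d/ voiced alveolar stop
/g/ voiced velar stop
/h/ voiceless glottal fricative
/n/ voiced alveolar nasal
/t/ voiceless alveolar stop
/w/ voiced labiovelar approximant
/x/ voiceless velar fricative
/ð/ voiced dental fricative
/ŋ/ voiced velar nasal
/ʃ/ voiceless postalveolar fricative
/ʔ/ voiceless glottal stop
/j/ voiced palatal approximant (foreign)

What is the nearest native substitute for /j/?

w

/w/ is closest: same manner (approximant), place distance 2 (palatal→labiovelar), same voicing; total 2. Next closest is /g/ at distance 5.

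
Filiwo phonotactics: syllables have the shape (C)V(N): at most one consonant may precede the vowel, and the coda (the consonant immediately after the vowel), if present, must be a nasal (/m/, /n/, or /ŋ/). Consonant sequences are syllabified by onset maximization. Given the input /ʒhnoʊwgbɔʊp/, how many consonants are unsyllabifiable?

5

Syllabifying with onset maximization leaves /ʒ/, /h/, /w/, /g/, /p/ stranded (only a nasal (/m/, /n/, or /ŋ/) is licensed in coda position; onsets are limited to one consonant).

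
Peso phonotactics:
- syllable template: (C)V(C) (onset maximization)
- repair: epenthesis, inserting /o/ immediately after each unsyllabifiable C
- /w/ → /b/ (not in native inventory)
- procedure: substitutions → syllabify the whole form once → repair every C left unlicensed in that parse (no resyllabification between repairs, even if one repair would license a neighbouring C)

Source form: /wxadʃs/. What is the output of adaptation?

Substitution: /w/ → /b/, giving /bxadʃs/.
Syllabifying with onset maximization leaves /b/, /ʃ/, /s/ stranded (at most one coda consonant is licensed; onsets are limited to one consonant).
Inserting the epenthetic vowel yields /b/ → /bo/, /ʃ/ → /ʃo/, /s/ → /so/.

boxadʃoso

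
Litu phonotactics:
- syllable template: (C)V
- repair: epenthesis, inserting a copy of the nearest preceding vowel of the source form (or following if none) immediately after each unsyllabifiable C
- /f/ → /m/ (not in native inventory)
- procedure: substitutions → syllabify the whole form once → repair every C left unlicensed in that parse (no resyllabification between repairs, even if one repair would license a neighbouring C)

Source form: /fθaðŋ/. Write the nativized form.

maθaðaŋa

Substitution: /f/ → /m/, giving /mθaðŋ/.
Under (C)V, the unsyllabifiable consonants are /m/, /ð/, /ŋ/ (no codas are permitted; onsets are limited to one consonant).
Inserting the epenthetic vowel yields /m/ → /ma/, /ð/ → /ða/, /ŋ/ → /ŋa/.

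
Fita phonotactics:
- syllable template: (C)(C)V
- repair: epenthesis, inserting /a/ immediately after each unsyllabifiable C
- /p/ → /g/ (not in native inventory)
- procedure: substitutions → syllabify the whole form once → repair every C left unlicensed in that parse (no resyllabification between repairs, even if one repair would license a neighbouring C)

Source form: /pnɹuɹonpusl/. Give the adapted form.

ganɹuɹongusala

Substitution: /p/ → /g/, giving /gnɹuɹongusl/.
Syllabifying with onset maximization leaves /g/, /s/, /l/ stranded (no codas are permitted; onsets may contain at most 2 consonants).
Each unlicensed consonant becomes the onset of a new syllable: /g/ → /ga/, /s/ → /sa/, /l/ → /la/.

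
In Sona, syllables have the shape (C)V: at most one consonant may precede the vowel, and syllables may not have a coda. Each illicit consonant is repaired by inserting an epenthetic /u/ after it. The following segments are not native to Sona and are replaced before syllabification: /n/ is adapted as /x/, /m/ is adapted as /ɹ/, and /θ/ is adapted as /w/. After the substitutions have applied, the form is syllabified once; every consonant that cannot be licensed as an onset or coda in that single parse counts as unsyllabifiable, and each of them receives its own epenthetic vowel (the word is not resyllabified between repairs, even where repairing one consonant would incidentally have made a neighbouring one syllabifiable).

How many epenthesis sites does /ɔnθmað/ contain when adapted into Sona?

After substitution the input is /ɔxwɹað/.
The unsyllabifiable consonants are /x/, /w/, /ð/; each receives one epenthetic vowel.

3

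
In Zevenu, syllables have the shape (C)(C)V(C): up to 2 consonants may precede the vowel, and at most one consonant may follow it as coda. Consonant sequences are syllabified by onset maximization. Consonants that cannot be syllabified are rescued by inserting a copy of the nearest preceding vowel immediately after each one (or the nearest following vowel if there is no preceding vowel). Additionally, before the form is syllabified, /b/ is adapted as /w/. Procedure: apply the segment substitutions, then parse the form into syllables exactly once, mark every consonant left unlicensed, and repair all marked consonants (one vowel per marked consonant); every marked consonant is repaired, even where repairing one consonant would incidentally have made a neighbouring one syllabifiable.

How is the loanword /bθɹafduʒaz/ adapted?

Substitution: /b/ → /w/, giving /wθɹafduʒaz/.
The consonants /w/ cannot be parsed into a legal (C)(C)V(C) syllable (at most one coda consonant is licensed; onsets may contain at most 2 consonants).
Epenthesis after each stranded consonant: /w/ → /wa/.

waθɹafduʒaz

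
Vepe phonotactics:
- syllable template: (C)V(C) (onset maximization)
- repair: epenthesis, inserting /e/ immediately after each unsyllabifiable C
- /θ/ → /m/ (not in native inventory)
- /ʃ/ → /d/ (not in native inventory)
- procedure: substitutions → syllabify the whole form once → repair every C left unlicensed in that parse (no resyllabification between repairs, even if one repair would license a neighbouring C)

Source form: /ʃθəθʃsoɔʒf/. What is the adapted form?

deməmdesoɔʒfe

Substitution: /ʃ/ → /d/, /θ/ → /m/, giving /dməmdsoɔʒf/.
Under (C)V(C), the unsyllabifiable consonants are /d/, /d/, /f/ (at most one coda consonant is licensed; onsets are limited to one consonant).
Epenthesis after each stranded consonant: /d/ → /de/, /d/ → /de/, /f/ → /fe/.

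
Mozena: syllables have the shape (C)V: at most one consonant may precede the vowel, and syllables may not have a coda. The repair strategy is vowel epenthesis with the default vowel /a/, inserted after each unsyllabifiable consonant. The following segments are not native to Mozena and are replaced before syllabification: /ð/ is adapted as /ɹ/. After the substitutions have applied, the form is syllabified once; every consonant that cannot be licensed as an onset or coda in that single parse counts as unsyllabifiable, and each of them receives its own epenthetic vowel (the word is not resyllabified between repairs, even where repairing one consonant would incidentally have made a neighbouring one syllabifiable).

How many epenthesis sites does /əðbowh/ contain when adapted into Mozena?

3

After substitution the input is /əɹbowh/.
The unsyllabifiable consonants are /ɹ/, /w/, /h/; each receives one epenthetic vowel.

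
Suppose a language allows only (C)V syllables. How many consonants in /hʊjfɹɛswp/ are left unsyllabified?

Syllabifying with onset maximization leaves /j/, /f/, /s/, /w/, /p/ stranded (no codas are permitted; onsets are limited to one consonant).

5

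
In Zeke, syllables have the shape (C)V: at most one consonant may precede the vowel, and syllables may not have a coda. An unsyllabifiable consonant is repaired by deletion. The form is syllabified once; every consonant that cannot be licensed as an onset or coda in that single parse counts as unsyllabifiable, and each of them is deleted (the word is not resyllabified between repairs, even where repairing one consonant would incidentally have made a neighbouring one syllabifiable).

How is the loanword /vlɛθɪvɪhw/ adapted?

lɛθɪvɪ

Syllabifying with onset maximization leaves /v/, /h/, /w/ stranded (no codas are permitted; onsets are limited to one consonant).
Each unlicensed consonant is deleted: /v/, /h/, /w/.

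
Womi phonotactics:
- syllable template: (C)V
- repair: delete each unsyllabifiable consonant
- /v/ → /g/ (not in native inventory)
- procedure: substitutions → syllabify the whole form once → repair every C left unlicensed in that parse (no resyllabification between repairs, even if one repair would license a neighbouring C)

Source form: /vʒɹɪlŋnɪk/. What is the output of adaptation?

ɹɪnɪ

Substitution: /v/ → /g/, giving /gʒɹɪlŋnɪk/.
The consonants /g/, /ʒ/, /l/, /ŋ/, /k/ cannot be parsed into a legal (C)V syllable (no codas are permitted; onsets are limited to one consonant).
Each unlicensed consonant is deleted: /g/, /ʒ/, /l/, /ŋ/, /k/.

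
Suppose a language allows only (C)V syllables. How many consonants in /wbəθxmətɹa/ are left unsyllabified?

Syllabifying with onset maximization leaves /w/, /θ/, /x/, /t/ stranded (no codas are permitted; onsets are limited to one consonant).

4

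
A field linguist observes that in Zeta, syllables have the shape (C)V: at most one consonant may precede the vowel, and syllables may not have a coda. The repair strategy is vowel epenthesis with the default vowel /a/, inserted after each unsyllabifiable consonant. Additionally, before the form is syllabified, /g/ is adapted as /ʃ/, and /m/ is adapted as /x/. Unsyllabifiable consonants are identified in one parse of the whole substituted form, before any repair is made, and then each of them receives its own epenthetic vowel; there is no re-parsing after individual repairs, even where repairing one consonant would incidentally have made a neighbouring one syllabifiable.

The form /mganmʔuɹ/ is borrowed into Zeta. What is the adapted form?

xaʃanaxaʔuɹa

Substitution: /m/ → /x/, /g/ → /ʃ/, giving /xʃanxʔuɹ/.
Under (C)V, the unsyllabifiable consonants are /x/, /n/, /x/, /ɹ/ (no codas are permitted; onsets are limited to one consonant).
Each unlicensed consonant becomes the onset of a new syllable: /x/ → /xa/, /n/ → /na/, /x/ → /xa/, /ɹ/ → /ɹa/.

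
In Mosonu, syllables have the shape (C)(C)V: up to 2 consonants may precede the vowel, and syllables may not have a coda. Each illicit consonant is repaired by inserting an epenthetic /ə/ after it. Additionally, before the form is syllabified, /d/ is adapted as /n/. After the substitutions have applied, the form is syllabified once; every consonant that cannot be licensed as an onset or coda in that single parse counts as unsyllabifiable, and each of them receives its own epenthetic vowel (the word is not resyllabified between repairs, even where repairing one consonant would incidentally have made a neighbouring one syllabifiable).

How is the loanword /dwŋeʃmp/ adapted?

nəwŋeʃəməpə

Substitution: /d/ → /n/, giving /nwŋeʃmp/.
Syllabifying with onset maximization leaves /n/, /ʃ/, /m/, /p/ stranded (no codas are permitted; onsets may contain at most 2 consonants).
Inserting the epenthetic vowel yields /n/ → /nə/, /ʃ/ → /ʃə/, /m/ → /mə/, /p/ → /pə/.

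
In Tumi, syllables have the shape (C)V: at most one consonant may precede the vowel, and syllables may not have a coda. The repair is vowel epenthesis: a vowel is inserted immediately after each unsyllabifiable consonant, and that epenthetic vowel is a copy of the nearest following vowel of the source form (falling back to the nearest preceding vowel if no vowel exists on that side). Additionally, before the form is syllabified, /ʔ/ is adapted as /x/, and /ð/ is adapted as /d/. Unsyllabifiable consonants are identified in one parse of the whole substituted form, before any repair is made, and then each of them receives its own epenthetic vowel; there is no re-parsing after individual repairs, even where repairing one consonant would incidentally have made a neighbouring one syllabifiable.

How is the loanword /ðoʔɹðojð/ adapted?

doxoɹodojodo

Substitution: /ð/ → /d/, /ʔ/ → /x/, giving /doxɹdojd/.
The consonants /x/, /ɹ/, /j/, /d/ cannot be parsed into a legal (C)V syllable (no codas are permitted; onsets are limited to one consonant).
Inserting the epenthetic vowel yields /x/ → /xo/, /ɹ/ → /ɹo/, /j/ → /jo/, /d/ → /do/.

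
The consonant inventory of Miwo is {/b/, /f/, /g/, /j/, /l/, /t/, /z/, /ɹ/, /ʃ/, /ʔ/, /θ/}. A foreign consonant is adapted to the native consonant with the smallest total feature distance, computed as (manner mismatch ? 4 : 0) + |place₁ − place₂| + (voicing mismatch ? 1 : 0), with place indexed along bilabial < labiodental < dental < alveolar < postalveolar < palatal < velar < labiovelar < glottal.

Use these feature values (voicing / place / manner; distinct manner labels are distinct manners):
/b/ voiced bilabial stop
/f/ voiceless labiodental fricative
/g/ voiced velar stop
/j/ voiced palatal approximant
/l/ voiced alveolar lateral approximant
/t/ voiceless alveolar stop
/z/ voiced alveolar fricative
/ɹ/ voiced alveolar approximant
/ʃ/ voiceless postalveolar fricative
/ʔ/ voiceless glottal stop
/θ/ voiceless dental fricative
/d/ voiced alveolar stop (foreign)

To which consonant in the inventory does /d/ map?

t

/t/ is closest: same manner (stop), place distance 0 (alveolar→alveolar), voicing differs (+1); total 1. Next closest is /b/ at distance 3.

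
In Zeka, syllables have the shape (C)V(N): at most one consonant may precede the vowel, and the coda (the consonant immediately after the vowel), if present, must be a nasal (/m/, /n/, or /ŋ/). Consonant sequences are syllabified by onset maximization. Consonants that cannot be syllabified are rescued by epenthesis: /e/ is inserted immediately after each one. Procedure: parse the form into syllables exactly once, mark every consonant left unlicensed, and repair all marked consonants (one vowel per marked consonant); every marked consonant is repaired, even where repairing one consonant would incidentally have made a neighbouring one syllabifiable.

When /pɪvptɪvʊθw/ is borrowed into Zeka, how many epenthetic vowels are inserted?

The unsyllabifiable consonants are /v/, /p/, /θ/, /w/; each receives one epenthetic vowel.

4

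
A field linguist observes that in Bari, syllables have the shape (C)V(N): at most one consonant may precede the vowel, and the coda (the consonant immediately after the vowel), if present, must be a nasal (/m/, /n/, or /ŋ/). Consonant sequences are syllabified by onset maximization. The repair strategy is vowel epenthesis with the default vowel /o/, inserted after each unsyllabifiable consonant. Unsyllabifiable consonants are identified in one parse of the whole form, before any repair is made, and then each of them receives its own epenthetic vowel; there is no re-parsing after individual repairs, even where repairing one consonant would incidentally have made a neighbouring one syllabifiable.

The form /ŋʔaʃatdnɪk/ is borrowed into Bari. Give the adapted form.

Under (C)V(N), the unsyllabifiable consonants are /ŋ/, /t/, /d/, /k/ (only a nasal (/m/, /n/, or /ŋ/) is licensed in coda position; onsets are limited to one consonant).
Each unlicensed consonant becomes the onset of a new syllable: /ŋ/ → /ŋo/, /t/ → /to/, /d/ → /do/, /k/ → /ko/.

ŋoʔaʃatodonɪko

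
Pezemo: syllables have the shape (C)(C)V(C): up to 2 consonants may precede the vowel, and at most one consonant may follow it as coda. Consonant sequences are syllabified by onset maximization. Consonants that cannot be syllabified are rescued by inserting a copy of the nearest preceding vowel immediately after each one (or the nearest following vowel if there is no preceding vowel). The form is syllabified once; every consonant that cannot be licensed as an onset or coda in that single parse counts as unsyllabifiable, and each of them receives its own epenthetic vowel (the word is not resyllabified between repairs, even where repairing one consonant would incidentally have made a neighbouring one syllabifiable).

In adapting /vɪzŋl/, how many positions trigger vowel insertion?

2

The unsyllabifiable consonants are /ŋ/, /l/; each receives one epenthetic vowel.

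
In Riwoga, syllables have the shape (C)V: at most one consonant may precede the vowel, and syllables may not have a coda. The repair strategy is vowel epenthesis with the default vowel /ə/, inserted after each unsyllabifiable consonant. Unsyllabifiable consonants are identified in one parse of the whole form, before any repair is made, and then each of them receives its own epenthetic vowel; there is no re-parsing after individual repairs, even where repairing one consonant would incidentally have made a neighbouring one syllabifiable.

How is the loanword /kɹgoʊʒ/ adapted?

kəɹəgoʊʒə

The consonants /k/, /ɹ/, /ʒ/ cannot be parsed into a legal (C)V syllable (no codas are permitted; onsets are limited to one consonant).
Epenthesis after each stranded consonant: /k/ → /kə/, /ɹ/ → /ɹə/, /ʒ/ → /ʒə/.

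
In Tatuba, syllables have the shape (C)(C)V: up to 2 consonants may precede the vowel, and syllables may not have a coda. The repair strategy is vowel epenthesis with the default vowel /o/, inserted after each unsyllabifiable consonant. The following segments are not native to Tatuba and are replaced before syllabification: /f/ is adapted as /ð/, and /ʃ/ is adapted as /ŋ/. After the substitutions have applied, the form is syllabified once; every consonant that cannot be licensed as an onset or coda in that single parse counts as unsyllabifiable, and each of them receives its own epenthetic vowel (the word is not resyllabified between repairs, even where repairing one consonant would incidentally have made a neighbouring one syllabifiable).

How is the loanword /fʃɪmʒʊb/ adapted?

ðŋɪmʒʊbo

Substitution: /f/ → /ð/, /ʃ/ → /ŋ/, giving /ðŋɪmʒʊb/.
Under (C)(C)V, the unsyllabifiable consonants are /b/ (no codas are permitted; onsets may contain at most 2 consonants).
Inserting the epenthetic vowel yields /b/ → /bo/.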